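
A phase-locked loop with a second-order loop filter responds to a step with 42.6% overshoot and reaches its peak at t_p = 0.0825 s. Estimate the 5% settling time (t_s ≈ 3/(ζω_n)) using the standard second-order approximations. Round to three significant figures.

The overshoot fixes ζ = −ln(OS)/√(π²+ln²(OS)) = 0.262.
From t_p = π/ω_d, ω_d = π/0.0825 = 38.1 rad/s, so ω_n = ω_d/√(1−ζ²) = 39.5 rad/s.
t_s ≈ 3/(ζω_n) = 3/(0.262·39.5) = 0.290 s.

t_s ≈ 0.290 s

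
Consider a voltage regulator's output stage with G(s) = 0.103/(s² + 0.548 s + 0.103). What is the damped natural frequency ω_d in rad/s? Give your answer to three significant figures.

ω_d ≈ 0.167 rad/s

Comparing the denominator to s² + 2ζω_n s + ω_n²: ω_n = √0.103 = 0.321 rad/s, and 2ζω_n = 0.548 so ζ = 0.548/(2·0.321) = 0.854.
ω_d = ω_n√(1−ζ²) = 0.167 rad/s.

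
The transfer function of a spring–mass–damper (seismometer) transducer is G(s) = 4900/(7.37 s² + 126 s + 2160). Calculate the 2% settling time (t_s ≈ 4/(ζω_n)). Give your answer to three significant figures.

t_s ≈ 0.468 s

Dividing through by 7.37: denominator becomes s² + 17.10 s + 293.1.
So ω_n = √293.1 = 17.1 rad/s and ζ = 17.10/(2·17.1) = 0.499.
t_s ≈ 4/(ζω_n) = 0.468 s.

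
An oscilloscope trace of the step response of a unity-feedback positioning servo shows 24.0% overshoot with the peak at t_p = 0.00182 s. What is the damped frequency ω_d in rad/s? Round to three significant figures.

ω_d ≈ 1730 rad/s

t_p = π/ω_d, so ω_d = π/0.00182 = 1730 rad/s.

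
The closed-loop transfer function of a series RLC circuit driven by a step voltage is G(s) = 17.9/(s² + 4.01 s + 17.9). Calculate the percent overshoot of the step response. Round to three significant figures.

%OS ≈ 18.4%

Matching coefficients with s² + 2ζω_n s + ω_n² gives ω_n² = 17.9 ⇒ ω_n = 4.23 rad/s, and ζ = 4.01/(2ω_n) = 0.474.
Overshoot: exp(−π·0.474/√(1−0.474²)) = 0.184, i.e. 18.4%.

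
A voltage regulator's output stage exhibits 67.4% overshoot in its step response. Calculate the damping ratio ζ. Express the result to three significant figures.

ζ = −ln(OS)/√(π² + (ln OS)²). With OS = 0.674, ln OS = −0.3945 and ζ = 0.3945/3.166 = 0.125.

ζ ≈ 0.125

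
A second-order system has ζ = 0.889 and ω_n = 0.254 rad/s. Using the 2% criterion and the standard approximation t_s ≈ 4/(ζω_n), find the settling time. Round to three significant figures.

t_s ≈ 17.7 s

t_s ≈ 4/(ζω_n) = 4/(0.889 × 0.254) = 17.7 s.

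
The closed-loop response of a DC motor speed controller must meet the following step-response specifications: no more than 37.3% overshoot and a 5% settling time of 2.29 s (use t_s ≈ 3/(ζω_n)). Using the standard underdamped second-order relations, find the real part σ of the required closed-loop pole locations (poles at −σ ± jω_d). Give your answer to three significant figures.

σ ≈ 1.31

The settling-time spec alone fixes σ = ζω_n = 3/t_s = 3/2.29 = 1.31.
(Overshoot then fixes ζ = 0.300 and hence ω_d = σ·√(1−ζ²)/ζ = 4.17 rad/s.)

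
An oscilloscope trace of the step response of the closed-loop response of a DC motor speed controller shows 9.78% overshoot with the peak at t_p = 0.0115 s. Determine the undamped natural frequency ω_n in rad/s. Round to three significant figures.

ζ from %OS: ζ = |ln 0.0978|/√(π²+ln²0.0978) = 0.595.
t_p = π/ω_d ⇒ ω_d = 273 rad/s; then ω_n = ω_d/√(1−ζ²) = 340 rad/s.

ω_n ≈ 340 rad/s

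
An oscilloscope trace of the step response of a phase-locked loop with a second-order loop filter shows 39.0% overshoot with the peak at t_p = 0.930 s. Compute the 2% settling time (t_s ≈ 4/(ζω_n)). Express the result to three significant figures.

t_s ≈ 3.95 s

From the overshoot, ζ = −ln(OS)/√(π²+ln²(OS)) = 0.287.
t_p = π/ω_d ⇒ ω_d = 3.38 rad/s; then ω_n = ω_d/√(1−ζ²) = 3.53 rad/s.
t_s ≈ 4/(ζω_n) = 4/(0.287·3.53) = 3.95 s.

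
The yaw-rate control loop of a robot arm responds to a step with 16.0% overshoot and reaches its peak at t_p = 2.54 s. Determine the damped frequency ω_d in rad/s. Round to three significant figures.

t_p = π/ω_d, so ω_d = π/2.54 = 1.24 rad/s.

ω_d ≈ 1.24 rad/s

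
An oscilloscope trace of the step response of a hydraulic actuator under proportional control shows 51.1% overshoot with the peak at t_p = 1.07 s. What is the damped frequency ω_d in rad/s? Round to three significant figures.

ω_d ≈ 2.94 rad/s

t_p = π/ω_d, so ω_d = π/1.07 = 2.94 rad/s.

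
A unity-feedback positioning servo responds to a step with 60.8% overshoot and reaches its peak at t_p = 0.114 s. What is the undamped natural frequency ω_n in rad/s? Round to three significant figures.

The overshoot fixes ζ = −ln(OS)/√(π²+ln²(OS)) = 0.156.
t_p = π/ω_d ⇒ ω_d = 27.6 rad/s; then ω_n = ω_d/√(1−ζ²) = 27.9 rad/s.

ω_n ≈ 27.9 rad/s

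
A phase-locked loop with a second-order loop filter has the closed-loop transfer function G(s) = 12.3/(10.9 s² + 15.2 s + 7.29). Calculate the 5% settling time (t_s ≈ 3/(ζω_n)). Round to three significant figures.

t_s ≈ 4.30 s

Dividing through by 10.9: denominator becomes s² + 1.394 s + 0.6688.
So ω_n = √0.6688 = 0.818 rad/s and ζ = 1.394/(2·0.818) = 0.853.
t_s ≈ 3/(ζω_n) = 4.30 s.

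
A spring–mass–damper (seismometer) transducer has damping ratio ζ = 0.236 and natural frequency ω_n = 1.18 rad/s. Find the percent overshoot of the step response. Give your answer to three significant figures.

%OS ≈ 46.6%

For an underdamped second-order system, %OS = 100·exp(−πζ/√(1−ζ²)).
πζ/√(1−ζ²) = π·0.236/√(1−0.0557) = 0.7630, so %OS = 100·e^(−0.7630) = 46.6%.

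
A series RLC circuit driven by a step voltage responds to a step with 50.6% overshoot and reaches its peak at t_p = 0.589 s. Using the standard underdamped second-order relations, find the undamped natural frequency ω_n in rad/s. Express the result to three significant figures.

From the overshoot, ζ = −ln(OS)/√(π²+ln²(OS)) = 0.212.
From t_p = π/ω_d, ω_d = π/0.589 = 5.33 rad/s, so ω_n = ω_d/√(1−ζ²) = 5.46 rad/s.

ω_n ≈ 5.46 rad/s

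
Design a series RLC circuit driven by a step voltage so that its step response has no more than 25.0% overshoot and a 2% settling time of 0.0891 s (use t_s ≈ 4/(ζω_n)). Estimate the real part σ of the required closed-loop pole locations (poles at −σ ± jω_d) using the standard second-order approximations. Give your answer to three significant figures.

The settling-time spec alone fixes σ = ζω_n = 4/t_s = 4/0.0891 = 44.9.
(Overshoot then fixes ζ = 0.404 and hence ω_d = σ·√(1−ζ²)/ζ = 102 rad/s.)

σ ≈ 44.9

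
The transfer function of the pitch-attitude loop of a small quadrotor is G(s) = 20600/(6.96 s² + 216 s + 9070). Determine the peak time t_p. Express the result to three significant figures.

Dividing through by 6.96: denominator becomes s² + 31.03 s + 1303.
So ω_n = √1303 = 36.1 rad/s and ζ = 31.03/(2·36.1) = 0.430.
The damped frequency ω_d = ω_n√(1−ζ²) = 32.6 rad/s. t_p = π/ω_d = 0.0964 s.

t_p ≈ 0.0964 s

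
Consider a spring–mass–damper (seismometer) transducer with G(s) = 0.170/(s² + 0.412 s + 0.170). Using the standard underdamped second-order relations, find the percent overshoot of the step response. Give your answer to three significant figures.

%OS ≈ 16.3%

Comparing the denominator to s² + 2ζω_n s + ω_n²: ω_n = √0.170 = 0.412 rad/s, and 2ζω_n = 0.412 so ζ = 0.412/(2·0.412) = 0.500.
%OS = 100 e^{−πζ/√(1−ζ²)} with ζ = 0.500 gives 16.3%.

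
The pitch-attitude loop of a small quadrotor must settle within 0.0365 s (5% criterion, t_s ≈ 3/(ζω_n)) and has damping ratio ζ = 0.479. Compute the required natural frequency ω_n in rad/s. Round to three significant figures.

ω_n ≈ 172 rad/s

Rearranging t_s ≈ 3/(ζω_n) gives ω_n = 3/(ζ·t_s) = 3/(0.479 × 0.0365) = 172 rad/s.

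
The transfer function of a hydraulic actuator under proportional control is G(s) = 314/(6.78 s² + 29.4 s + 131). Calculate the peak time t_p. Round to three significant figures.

t_p ≈ 0.822 s

Dividing through by 6.78: denominator becomes s² + 4.336 s + 19.32.
So ω_n = √19.32 = 4.40 rad/s and ζ = 4.336/(2·4.40) = 0.493.
The damped frequency ω_d = ω_n√(1−ζ²) = 3.82 rad/s. t_p = π/ω_d = 0.822 s.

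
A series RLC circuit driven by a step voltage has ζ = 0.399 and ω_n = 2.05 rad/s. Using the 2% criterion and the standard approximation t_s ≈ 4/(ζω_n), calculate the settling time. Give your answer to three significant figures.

t_s ≈ 4/(ζω_n) = 4/(0.399 × 2.05) = 4.89 s.

t_s ≈ 4.89 s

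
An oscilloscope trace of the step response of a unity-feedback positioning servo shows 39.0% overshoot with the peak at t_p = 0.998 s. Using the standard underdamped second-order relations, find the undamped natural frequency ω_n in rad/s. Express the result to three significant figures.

ω_n ≈ 3.29 rad/s

ζ from %OS: ζ = |ln 0.390|/√(π²+ln²0.390) = 0.287.
From t_p = π/ω_d, ω_d = π/0.998 = 3.15 rad/s, so ω_n = ω_d/√(1−ζ²) = 3.29 rad/s.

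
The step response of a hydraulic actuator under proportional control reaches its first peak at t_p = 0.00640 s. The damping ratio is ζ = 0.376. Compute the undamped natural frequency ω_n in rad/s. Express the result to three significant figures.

ω_n ≈ 530 rad/s

Peak time t_p = π/ω_d, so ω_d = π/t_p = π/0.00640 = 491 rad/s.
ω_n = ω_d/√(1−ζ²) = 491/√0.859 = 530 rad/s.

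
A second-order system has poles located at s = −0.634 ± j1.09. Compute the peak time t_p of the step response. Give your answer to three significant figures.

t_p ≈ 2.88 s

t_p = π/ω_d with ω_d = 1.09 (the imaginary part), so t_p = 2.88 s.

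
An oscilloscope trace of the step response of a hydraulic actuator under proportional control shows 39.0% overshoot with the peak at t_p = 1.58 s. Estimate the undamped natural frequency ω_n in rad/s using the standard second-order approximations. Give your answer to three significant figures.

ω_n ≈ 2.08 rad/s

ζ from %OS: ζ = |ln 0.390|/√(π²+ln²0.390) = 0.287.
From t_p = π/ω_d, ω_d = π/1.58 = 1.99 rad/s, so ω_n = ω_d/√(1−ζ²) = 2.08 rad/s.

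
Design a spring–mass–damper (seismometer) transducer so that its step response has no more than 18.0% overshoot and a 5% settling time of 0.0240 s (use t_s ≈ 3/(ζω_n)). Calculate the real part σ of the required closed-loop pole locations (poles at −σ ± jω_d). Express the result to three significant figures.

The settling-time spec alone fixes σ = ζω_n = 3/t_s = 3/0.0240 = 125.
(Overshoot then fixes ζ = 0.479 and hence ω_d = σ·√(1−ζ²)/ζ = 229 rad/s.)

σ ≈ 125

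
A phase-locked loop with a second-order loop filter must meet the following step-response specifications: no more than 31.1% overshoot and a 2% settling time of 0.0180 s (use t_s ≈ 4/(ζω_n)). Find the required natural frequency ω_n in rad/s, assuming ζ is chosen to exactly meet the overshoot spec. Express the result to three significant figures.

ω_n ≈ 638 rad/s

ζ = −ln(OS)/√(π² + (ln OS)²). With OS = 0.311, ln OS = −1.168 and ζ = 1.168/3.352 = 0.348.
From t_s ≈ 4/(ζω_n): ω_n = 4/(ζ·t_s) = 4/(0.348·0.0180) = 638 rad/s.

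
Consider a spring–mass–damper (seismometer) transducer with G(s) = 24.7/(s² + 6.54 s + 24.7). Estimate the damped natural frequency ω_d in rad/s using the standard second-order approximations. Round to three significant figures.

ω_n = √24.7 = 4.97 rad/s; ζ = 6.54/(2·4.97) = 0.658.
The damped frequency ω_d = ω_n√(1−ζ²) = 3.74 rad/s.

ω_d ≈ 3.74 rad/s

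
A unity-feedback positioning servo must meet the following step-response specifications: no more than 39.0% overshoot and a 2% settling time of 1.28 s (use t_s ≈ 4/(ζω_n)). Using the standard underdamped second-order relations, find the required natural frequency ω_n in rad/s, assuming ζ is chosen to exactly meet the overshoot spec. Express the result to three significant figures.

Inverting the overshoot relation: ζ = |ln 0.390|/√(π² + ln²0.390) = 0.287.
Then ω_n = 4/(ζ t_s) = 4/(0.287 × 1.28) = 10.9 rad/s.

ω_n ≈ 10.9 rad/s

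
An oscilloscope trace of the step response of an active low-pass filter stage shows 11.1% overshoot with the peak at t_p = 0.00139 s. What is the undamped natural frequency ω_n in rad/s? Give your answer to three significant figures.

ω_n ≈ 2760 rad/s

The overshoot fixes ζ = −ln(OS)/√(π²+ln²(OS)) = 0.573.
From t_p = π/ω_d, ω_d = π/0.00139 = 2260 rad/s, so ω_n = ω_d/√(1−ζ²) = 2760 rad/s.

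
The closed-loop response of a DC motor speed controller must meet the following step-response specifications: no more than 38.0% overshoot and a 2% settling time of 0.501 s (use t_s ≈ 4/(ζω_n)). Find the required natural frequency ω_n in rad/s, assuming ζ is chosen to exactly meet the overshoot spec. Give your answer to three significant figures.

ω_n ≈ 27.1 rad/s

Inverting the overshoot relation: ζ = |ln 0.380|/√(π² + ln²0.380) = 0.294.
From t_s ≈ 4/(ζω_n): ω_n = 4/(ζ·t_s) = 4/(0.294·0.501) = 27.1 rad/s.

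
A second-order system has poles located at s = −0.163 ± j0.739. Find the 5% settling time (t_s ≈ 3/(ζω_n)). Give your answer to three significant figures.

For poles at −σ ± jω_d, ζω_n = σ = 0.163, so t_s ≈ 3/σ = 18.4 s.

t_s ≈ 18.4 s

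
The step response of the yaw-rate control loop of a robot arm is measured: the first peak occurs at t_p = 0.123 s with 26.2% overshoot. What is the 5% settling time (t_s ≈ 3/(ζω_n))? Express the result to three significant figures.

t_s ≈ 0.275 s

From the overshoot, ζ = −ln(OS)/√(π²+ln²(OS)) = 0.392.
t_p = π/ω_d ⇒ ω_d = 25.5 rad/s; then ω_n = ω_d/√(1−ζ²) = 27.8 rad/s.
t_s ≈ 3/(ζω_n) = 3/(0.392·27.8) = 0.275 s.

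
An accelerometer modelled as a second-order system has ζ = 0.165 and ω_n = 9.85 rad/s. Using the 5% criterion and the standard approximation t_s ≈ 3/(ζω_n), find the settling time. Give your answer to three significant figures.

t_s ≈ 1.85 s

t_s ≈ 3/(ζω_n) = 3/(0.165 × 9.85) = 1.85 s.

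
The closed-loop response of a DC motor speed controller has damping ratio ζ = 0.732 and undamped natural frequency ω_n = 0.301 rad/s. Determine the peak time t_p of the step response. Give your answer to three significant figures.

The damped frequency is ω_d = ω_n√(1−ζ²) = 0.301·√(1−0.536) = 0.205 rad/s.
Peak time t_p = π/ω_d = π/0.205 = 15.3 s.

t_p ≈ 15.3 s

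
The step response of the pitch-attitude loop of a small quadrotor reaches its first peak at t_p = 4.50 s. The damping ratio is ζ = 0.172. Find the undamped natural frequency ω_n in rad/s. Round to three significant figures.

Peak time t_p = π/ω_d, so ω_d = π/t_p = π/4.50 = 0.698 rad/s.
ω_n = ω_d/√(1−ζ²) = 0.698/√0.970 = 0.709 rad/s.

ω_n ≈ 0.709 rad/s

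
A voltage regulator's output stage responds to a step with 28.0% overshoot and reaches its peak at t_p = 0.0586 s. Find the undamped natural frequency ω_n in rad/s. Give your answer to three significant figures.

ω_n ≈ 57.8 rad/s

The overshoot fixes ζ = −ln(OS)/√(π²+ln²(OS)) = 0.376.
From t_p = π/ω_d, ω_d = π/0.0586 = 53.6 rad/s, so ω_n = ω_d/√(1−ζ²) = 57.8 rad/s.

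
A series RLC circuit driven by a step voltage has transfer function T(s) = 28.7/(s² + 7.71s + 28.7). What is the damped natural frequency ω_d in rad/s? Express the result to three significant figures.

ω_d ≈ 3.72 rad/s

Comparing the denominator to s² + 2ζω_n s + ω_n²: ω_n = √28.7 = 5.36 rad/s, and 2ζω_n = 7.71 so ζ = 7.71/(2·5.36) = 0.720.
ω_d = ω_n√(1−ζ²) = 3.72 rad/s.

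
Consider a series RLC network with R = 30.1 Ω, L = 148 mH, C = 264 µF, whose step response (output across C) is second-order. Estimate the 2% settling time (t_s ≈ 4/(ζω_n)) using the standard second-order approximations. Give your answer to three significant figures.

t_s ≈ 0.0393 s

For a series RLC circuit (capacitor voltage as output), ω_n = 1/√(LC) = 1/√(148 mH · 264 µF) = 160 rad/s.
ζ = (R/2)·√(C/L) = (30.1/2)·√(264 µF/148 mH) = 0.636.
t_s ≈ 4/(ζω_n) = 0.0393 s.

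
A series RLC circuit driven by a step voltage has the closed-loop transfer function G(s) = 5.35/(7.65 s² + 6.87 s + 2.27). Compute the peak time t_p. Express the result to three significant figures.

t_p ≈ 10.2 s

Dividing through by 7.65: denominator becomes s² + 0.8980 s + 0.2967.
So ω_n = √0.2967 = 0.545 rad/s and ζ = 0.8980/(2·0.545) = 0.824.
The damped frequency ω_d = ω_n√(1−ζ²) = 0.308 rad/s. t_p = π/ω_d = 10.2 s.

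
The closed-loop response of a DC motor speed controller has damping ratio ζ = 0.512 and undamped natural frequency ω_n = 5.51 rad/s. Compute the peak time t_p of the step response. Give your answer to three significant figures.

The damped frequency is ω_d = ω_n√(1−ζ²) = 5.51·√(1−0.262) = 4.73 rad/s.
Peak time t_p = π/ω_d = π/4.73 = 0.664 s.

t_p ≈ 0.664 s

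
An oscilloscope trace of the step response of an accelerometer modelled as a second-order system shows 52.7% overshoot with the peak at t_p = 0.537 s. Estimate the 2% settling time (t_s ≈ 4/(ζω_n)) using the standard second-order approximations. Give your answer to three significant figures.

t_s ≈ 3.35 s

ζ from %OS: ζ = |ln 0.527|/√(π²+ln²0.527) = 0.200.
From t_p = π/ω_d, ω_d = π/0.537 = 5.85 rad/s, so ω_n = ω_d/√(1−ζ²) = 5.97 rad/s.
t_s ≈ 4/(ζω_n) = 4/(0.200·5.97) = 3.35 s.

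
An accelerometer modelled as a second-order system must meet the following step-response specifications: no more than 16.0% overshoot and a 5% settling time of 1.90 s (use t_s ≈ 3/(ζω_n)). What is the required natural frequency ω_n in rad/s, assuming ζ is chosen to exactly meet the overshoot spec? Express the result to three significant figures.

From %OS = 100·exp(−πζ/√(1−ζ²)), invert to get ζ = −ln(OS)/√(π² + ln²(OS)) with OS = 0.160.
−ln 0.160 = 1.833, so ζ = 1.833/√(π² + 3.358) = 0.504.
From t_s ≈ 3/(ζω_n): ω_n = 3/(ζ·t_s) = 3/(0.504·1.90) = 3.13 rad/s.

ω_n ≈ 3.13 rad/s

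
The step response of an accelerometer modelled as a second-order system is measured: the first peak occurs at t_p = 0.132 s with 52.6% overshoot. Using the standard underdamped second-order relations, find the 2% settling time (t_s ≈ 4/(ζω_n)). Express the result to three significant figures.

ζ from %OS: ζ = |ln 0.526|/√(π²+ln²0.526) = 0.200.
t_p = π/ω_d ⇒ ω_d = 23.8 rad/s; then ω_n = ω_d/√(1−ζ²) = 24.3 rad/s.
t_s ≈ 4/(ζω_n) = 4/(0.200·24.3) = 0.822 s.

t_s ≈ 0.822 s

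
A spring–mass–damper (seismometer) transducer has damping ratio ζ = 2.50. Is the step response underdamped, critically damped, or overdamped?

overdamped

Since ζ = 2.50 > 1, the system is overdamped.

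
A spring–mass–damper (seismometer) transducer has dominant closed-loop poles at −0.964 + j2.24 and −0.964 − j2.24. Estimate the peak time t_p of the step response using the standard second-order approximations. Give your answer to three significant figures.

t_p = π/ω_d with ω_d = 2.24 (the imaginary part), so t_p = 1.40 s.

t_p ≈ 1.40 s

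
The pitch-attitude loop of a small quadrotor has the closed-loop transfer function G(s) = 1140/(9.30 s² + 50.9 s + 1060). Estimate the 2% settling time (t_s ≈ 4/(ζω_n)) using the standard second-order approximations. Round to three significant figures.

Dividing through by 9.30: denominator becomes s² + 5.473 s + 114.0.
So ω_n = √114.0 = 10.7 rad/s and ζ = 5.473/(2·10.7) = 0.256.
t_s ≈ 4/(ζω_n) = 1.46 s.

t_s ≈ 1.46 s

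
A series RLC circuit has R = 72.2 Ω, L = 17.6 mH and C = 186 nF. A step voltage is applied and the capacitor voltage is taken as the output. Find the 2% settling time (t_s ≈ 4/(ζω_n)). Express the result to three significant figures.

For a series RLC circuit (capacitor voltage as output), ω_n = 1/√(LC) = 1/√(17.6 mH · 186 nF) = 17500 rad/s.
ζ = (R/2)·√(C/L) = (72.2/2)·√(186 nF/17.6 mH) = 0.117.
t_s ≈ 4/(ζω_n) = 0.00195 s.

t_s ≈ 0.00195 s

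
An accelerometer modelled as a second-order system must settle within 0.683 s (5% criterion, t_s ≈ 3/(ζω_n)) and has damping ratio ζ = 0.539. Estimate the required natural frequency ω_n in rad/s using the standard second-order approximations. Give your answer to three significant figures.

ω_n ≈ 8.15 rad/s

Rearranging t_s ≈ 3/(ζω_n) gives ω_n = 3/(ζ·t_s) = 3/(0.539 × 0.683) = 8.15 rad/s.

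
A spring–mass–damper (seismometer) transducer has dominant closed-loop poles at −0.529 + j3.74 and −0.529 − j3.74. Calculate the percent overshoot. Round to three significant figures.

With σ = 0.529, ω_d = 3.74: ω_n = √(σ²+ω_d²) = 3.78 rad/s, ζ = σ/ω_n = 0.140.
Overshoot: exp(−π·0.140/√(1−0.140²)) = 0.641, i.e. 64.1%.

%OS ≈ 64.1%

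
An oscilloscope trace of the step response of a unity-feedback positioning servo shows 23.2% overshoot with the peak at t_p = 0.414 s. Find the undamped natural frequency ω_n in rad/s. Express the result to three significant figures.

ζ from %OS: ζ = |ln 0.232|/√(π²+ln²0.232) = 0.422.
From t_p = π/ω_d, ω_d = π/0.414 = 7.59 rad/s, so ω_n = ω_d/√(1−ζ²) = 8.37 rad/s.

ω_n ≈ 8.37 rad/s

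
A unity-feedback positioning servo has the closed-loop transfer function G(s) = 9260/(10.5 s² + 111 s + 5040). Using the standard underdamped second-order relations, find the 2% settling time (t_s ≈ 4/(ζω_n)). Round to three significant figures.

Dividing through by 10.5: denominator becomes s² + 10.57 s + 480.0.
So ω_n = √480.0 = 21.9 rad/s and ζ = 10.57/(2·21.9) = 0.241.
t_s ≈ 4/(ζω_n) = 0.757 s.

t_s ≈ 0.757 s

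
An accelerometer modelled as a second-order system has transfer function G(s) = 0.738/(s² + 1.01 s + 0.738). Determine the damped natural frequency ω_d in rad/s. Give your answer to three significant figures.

Comparing the denominator to s² + 2ζω_n s + ω_n²: ω_n = √0.738 = 0.859 rad/s, and 2ζω_n = 1.01 so ζ = 1.01/(2·0.859) = 0.588.
ω_d = ω_n√(1−ζ²) = 0.695 rad/s.

ω_d ≈ 0.695 rad/s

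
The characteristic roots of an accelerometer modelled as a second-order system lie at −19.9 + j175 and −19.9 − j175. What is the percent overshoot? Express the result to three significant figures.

%OS ≈ 70.0%

With σ = 19.9, ω_d = 175: ω_n = √(σ²+ω_d²) = 176 rad/s, ζ = σ/ω_n = 0.113.
%OS = 100·exp(−πζ/√(1−ζ²)) = 70.0%.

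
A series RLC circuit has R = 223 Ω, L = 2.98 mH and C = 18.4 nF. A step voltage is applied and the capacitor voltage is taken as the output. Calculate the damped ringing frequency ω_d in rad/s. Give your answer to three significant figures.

For a series RLC circuit (capacitor voltage as output), ω_n = 1/√(LC) = 1/√(2.98 mH · 18.4 nF) = 135000 rad/s.
ζ = (R/2)·√(C/L) = (223/2)·√(18.4 nF/2.98 mH) = 0.277.
The damped frequency ω_d = ω_n√(1−ζ²) = 130000 rad/s.

ω_d ≈ 130000 rad/s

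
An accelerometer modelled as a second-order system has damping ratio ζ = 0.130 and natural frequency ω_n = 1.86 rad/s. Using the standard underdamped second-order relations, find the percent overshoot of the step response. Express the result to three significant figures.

%OS ≈ 66.2%

For an underdamped second-order system, %OS = 100·exp(−πζ/√(1−ζ²)).
πζ/√(1−ζ²) = π·0.130/√(1−0.0169) = 0.4119, so %OS = 100·e^(−0.4119) = 66.2%.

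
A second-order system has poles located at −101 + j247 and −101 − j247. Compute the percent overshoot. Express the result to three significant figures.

%OS ≈ 27.7%

With σ = 101, ω_d = 247: ω_n = √(σ²+ω_d²) = 267 rad/s, ζ = σ/ω_n = 0.378.
Overshoot: exp(−π·0.378/√(1−0.378²)) = 0.277, i.e. 27.7%.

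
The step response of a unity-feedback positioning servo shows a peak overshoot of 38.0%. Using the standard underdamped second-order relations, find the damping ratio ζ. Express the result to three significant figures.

Inverting the overshoot relation: ζ = |ln 0.380|/√(π² + ln²0.380) = 0.294.

ζ ≈ 0.294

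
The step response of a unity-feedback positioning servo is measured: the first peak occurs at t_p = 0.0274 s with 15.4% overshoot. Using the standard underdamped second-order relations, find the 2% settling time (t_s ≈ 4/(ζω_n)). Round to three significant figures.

t_s ≈ 0.0586 s

ζ from %OS: ζ = |ln 0.154|/√(π²+ln²0.154) = 0.512.
t_p = π/ω_d ⇒ ω_d = 115 rad/s; then ω_n = ω_d/√(1−ζ²) = 133 rad/s.
t_s ≈ 4/(ζω_n) = 4/(0.512·133) = 0.0586 s.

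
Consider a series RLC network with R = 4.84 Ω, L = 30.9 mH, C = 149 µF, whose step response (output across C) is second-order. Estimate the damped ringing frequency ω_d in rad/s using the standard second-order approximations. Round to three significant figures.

ω_d ≈ 459 rad/s

For a series RLC circuit (capacitor voltage as output), ω_n = 1/√(LC) = 1/√(30.9 mH · 149 µF) = 466 rad/s.
ζ = (R/2)·√(C/L) = (4.84/2)·√(149 µF/30.9 mH) = 0.168.
ω_d = ω_n√(1−ζ²) = 459 rad/s.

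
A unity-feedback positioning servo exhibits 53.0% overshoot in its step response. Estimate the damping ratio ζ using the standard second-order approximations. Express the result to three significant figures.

ζ ≈ 0.198

ζ = −ln(OS)/√(π² + (ln OS)²). With OS = 0.530, ln OS = −0.6349 and ζ = 0.6349/3.205 = 0.198.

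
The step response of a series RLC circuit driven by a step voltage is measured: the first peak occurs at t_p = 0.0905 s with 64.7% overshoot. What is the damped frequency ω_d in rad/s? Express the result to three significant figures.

ω_d ≈ 34.7 rad/s

t_p = π/ω_d, so ω_d = π/0.0905 = 34.7 rad/s.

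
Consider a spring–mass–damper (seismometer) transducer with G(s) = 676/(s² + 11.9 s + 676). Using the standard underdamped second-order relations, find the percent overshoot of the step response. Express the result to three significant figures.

%OS ≈ 47.8%

ω_n = √676 = 26.0 rad/s; ζ = 11.9/(2·26.0) = 0.229.
Overshoot: exp(−π·0.229/√(1−0.229²)) = 0.478, i.e. 47.8%.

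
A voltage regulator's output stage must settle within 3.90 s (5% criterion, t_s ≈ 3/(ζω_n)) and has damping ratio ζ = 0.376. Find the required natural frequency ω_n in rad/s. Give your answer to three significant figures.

ω_n ≈ 2.05 rad/s

Rearranging t_s ≈ 3/(ζω_n) gives ω_n = 3/(ζ·t_s) = 3/(0.376 × 3.90) = 2.05 rad/s.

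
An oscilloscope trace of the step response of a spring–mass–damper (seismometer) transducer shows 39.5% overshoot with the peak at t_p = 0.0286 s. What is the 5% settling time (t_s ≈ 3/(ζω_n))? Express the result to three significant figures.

ζ from %OS: ζ = |ln 0.395|/√(π²+ln²0.395) = 0.284.
t_p = π/ω_d ⇒ ω_d = 110 rad/s; then ω_n = ω_d/√(1−ζ²) = 115 rad/s.
t_s ≈ 3/(ζω_n) = 3/(0.284·115) = 0.0924 s.

t_s ≈ 0.0924 s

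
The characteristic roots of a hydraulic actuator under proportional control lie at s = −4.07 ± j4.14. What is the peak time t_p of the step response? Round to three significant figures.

t_p ≈ 0.759 s

t_p = π/ω_d with ω_d = 4.14 (the imaginary part), so t_p = 0.759 s.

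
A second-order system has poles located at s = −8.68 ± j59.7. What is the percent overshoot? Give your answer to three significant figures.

The poles are at −σ ± jω_d with σ = 8.68 and ω_d = 59.7, so ω_n = √(σ²+ω_d²) = 60.3 rad/s and ζ = σ/ω_n = 0.144.
%OS = 100 e^{−πζ/√(1−ζ²)} with ζ = 0.144 gives 63.3%.

%OS ≈ 63.3%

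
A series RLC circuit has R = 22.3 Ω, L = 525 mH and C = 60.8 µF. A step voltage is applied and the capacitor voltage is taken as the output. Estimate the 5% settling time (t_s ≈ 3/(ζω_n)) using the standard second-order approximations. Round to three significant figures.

For a series RLC circuit (capacitor voltage as output), ω_n = 1/√(LC) = 1/√(525 mH · 60.8 µF) = 177 rad/s.
ζ = (R/2)·√(C/L) = (22.3/2)·√(60.8 µF/525 mH) = 0.120.
t_s ≈ 3/(ζω_n) = 0.141 s.

t_s ≈ 0.141 s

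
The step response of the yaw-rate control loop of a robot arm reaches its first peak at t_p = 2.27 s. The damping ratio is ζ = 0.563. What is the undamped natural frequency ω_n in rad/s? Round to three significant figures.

Peak time t_p = π/ω_d, so ω_d = π/t_p = π/2.27 = 1.38 rad/s.
ω_n = ω_d/√(1−ζ²) = 1.38/√0.683 = 1.67 rad/s.

ω_n ≈ 1.67 rad/s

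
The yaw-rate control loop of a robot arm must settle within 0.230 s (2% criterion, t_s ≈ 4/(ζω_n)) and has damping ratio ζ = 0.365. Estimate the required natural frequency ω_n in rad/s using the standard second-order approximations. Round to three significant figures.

Rearranging t_s ≈ 4/(ζω_n) gives ω_n = 4/(ζ·t_s) = 4/(0.365 × 0.230) = 47.6 rad/s.

ω_n ≈ 47.6 rad/s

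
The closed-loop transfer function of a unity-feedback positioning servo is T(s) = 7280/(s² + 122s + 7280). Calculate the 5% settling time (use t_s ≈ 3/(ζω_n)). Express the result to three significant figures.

t_s ≈ 0.0492 s

Matching coefficients with s² + 2ζω_n s + ω_n² gives ω_n² = 7280 ⇒ ω_n = 85.3 rad/s, and ζ = 122/(2ω_n) = 0.715.
t_s ≈ 3/(ζω_n) = 3/(0.715·85.3) = 0.0492 s.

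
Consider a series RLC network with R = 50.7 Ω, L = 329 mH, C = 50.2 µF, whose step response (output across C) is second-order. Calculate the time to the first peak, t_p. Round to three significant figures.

For a series RLC circuit (capacitor voltage as output), ω_n = 1/√(LC) = 1/√(329 mH · 50.2 µF) = 246 rad/s.
ζ = (R/2)·√(C/L) = (50.7/2)·√(50.2 µF/329 mH) = 0.313.
ω_d = 246·√(1 − 0.313²) = 234 rad/s. t_p = π/ω_d = 0.0134 s.

t_p ≈ 0.0134 s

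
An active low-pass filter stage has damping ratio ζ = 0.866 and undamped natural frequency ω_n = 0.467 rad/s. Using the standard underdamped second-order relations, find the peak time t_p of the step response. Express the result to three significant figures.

t_p ≈ 13.5 s

The damped frequency is ω_d = ω_n√(1−ζ²) = 0.467·√(1−0.750) = 0.234 rad/s.
Peak time t_p = π/ω_d = π/0.234 = 13.5 s.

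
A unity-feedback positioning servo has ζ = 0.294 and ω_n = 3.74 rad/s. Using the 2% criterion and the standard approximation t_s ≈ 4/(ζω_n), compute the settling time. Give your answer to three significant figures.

t_s ≈ 3.64 s

t_s ≈ 4/(ζω_n) = 4/(0.294 × 3.74) = 3.64 s.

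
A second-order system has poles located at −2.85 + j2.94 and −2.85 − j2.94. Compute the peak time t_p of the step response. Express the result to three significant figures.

t_p ≈ 1.07 s

t_p = π/ω_d with ω_d = 2.94 (the imaginary part), so t_p = 1.07 s.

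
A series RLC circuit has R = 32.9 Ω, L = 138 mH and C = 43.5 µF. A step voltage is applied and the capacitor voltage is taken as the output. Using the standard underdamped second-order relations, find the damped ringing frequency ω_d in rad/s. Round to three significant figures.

For a series RLC circuit (capacitor voltage as output), ω_n = 1/√(LC) = 1/√(138 mH · 43.5 µF) = 408 rad/s.
ζ = (R/2)·√(C/L) = (32.9/2)·√(43.5 µF/138 mH) = 0.292.
The damped frequency ω_d = ω_n√(1−ζ²) = 390 rad/s.

ω_d ≈ 390 rad/s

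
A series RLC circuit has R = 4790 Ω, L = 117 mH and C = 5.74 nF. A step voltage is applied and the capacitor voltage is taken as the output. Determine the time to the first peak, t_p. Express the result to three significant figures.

t_p ≈ 0.0000960 s

For a series RLC circuit (capacitor voltage as output), ω_n = 1/√(LC) = 1/√(117 mH · 5.74 nF) = 38600 rad/s.
ζ = (R/2)·√(C/L) = (4790/2)·√(5.74 nF/117 mH) = 0.530.
The damped frequency ω_d = ω_n√(1−ζ²) = 32700 rad/s. t_p = π/ω_d = 0.0000960 s.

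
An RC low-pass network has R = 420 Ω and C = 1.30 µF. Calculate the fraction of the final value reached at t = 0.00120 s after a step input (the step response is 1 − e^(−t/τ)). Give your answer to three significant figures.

τ = RC = 420 × 1.30 µF = 0.000546 s.
y(t)/y_∞ = 1 − e^(−t/τ) = 1 − e^(−0.00120/0.000546) = 1 − e^(−2.20) = 0.889.

y/y_∞ ≈ 0.889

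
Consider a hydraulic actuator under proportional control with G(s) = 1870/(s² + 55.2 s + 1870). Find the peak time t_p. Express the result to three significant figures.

t_p ≈ 0.0944 s

Comparing the denominator to s² + 2ζω_n s + ω_n²: ω_n = √1870 = 43.2 rad/s, and 2ζω_n = 55.2 so ζ = 55.2/(2·43.2) = 0.638.
The damped frequency ω_d = ω_n√(1−ζ²) = 33.3 rad/s. Then t_p = π/ω_d = 0.0944 s.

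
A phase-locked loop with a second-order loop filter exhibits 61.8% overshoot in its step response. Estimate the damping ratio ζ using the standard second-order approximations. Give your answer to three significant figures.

ζ ≈ 0.151

ζ = −ln(OS)/√(π² + (ln OS)²). With OS = 0.618, ln OS = −0.4813 and ζ = 0.4813/3.178 = 0.151.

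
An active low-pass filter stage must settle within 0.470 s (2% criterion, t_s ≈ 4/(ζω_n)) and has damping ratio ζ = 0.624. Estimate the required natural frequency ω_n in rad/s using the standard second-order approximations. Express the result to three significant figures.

Rearranging t_s ≈ 4/(ζω_n) gives ω_n = 4/(ζ·t_s) = 4/(0.624 × 0.470) = 13.6 rad/s.

ω_n ≈ 13.6 rad/s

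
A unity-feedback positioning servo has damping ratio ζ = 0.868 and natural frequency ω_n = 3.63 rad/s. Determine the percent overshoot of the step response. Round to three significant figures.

For an underdamped second-order system, %OS = 100·exp(−πζ/√(1−ζ²)).
πζ/√(1−ζ²) = π·0.868/√(1−0.753) = 5.492, so %OS = 100·e^(−5.492) = 0.412%.

%OS ≈ 0.412%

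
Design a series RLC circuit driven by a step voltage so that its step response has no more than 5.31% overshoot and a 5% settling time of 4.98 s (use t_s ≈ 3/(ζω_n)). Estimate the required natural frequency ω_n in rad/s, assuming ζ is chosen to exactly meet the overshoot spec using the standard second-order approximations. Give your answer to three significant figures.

ω_n ≈ 0.882 rad/s

ζ = −ln(OS)/√(π² + (ln OS)²). With OS = 0.0531, ln OS = −2.936 and ζ = 2.936/4.300 = 0.683.
From t_s ≈ 3/(ζω_n): ω_n = 3/(ζ·t_s) = 3/(0.683·4.98) = 0.882 rad/s.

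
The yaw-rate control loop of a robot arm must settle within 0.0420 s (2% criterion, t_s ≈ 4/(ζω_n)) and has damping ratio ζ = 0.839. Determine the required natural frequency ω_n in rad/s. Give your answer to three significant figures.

Rearranging t_s ≈ 4/(ζω_n) gives ω_n = 4/(ζ·t_s) = 4/(0.839 × 0.0420) = 114 rad/s.

ω_n ≈ 114 rad/s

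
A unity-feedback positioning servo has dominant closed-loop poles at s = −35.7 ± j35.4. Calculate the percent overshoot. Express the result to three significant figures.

%OS ≈ 4.21%

|pole| = ω_n = √(35.7² + 35.4²) = 50.3 rad/s; ζ = cos θ = σ/ω_n = 0.710.
Overshoot: exp(−π·0.710/√(1−0.710²)) = 0.0421, i.e. 4.21%.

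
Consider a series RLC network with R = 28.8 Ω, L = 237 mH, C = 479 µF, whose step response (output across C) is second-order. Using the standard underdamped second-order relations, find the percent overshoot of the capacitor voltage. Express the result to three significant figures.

For a series RLC circuit (capacitor voltage as output), ω_n = 1/√(LC) = 1/√(237 mH · 479 µF) = 93.9 rad/s.
ζ = (R/2)·√(C/L) = (28.8/2)·√(479 µF/237 mH) = 0.647.
Overshoot: exp(−π·0.647/√(1−0.647²)) = 0.0694, i.e. 6.94%.

%OS ≈ 6.94%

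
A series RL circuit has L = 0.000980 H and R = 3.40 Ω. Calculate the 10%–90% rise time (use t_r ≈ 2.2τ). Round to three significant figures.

τ = L/R = 0.000980/3.40 = 0.000288 s.
t_r ≈ 2.2τ = 0.000634 s.

t_r ≈ 0.000634 s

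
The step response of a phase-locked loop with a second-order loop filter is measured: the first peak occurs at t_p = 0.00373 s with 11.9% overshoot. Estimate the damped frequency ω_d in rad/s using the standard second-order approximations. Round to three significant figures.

t_p = π/ω_d, so ω_d = π/0.00373 = 842 rad/s.

ω_d ≈ 842 rad/s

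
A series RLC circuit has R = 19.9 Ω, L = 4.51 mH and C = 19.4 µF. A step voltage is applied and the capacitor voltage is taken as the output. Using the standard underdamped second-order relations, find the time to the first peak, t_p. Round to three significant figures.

t_p ≈ 0.00123 s

For a series RLC circuit (capacitor voltage as output), ω_n = 1/√(LC) = 1/√(4.51 mH · 19.4 µF) = 3380 rad/s.
ζ = (R/2)·√(C/L) = (19.9/2)·√(19.4 µF/4.51 mH) = 0.653.
ω_d = ω_n√(1−ζ²) = 2560 rad/s. t_p = π/ω_d = 0.00123 s.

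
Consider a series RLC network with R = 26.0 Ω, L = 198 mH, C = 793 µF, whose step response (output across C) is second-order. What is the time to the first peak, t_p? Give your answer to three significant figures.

t_p ≈ 0.0692 s

For a series RLC circuit (capacitor voltage as output), ω_n = 1/√(LC) = 1/√(198 mH · 793 µF) = 79.8 rad/s.
ζ = (R/2)·√(C/L) = (26.0/2)·√(793 µF/198 mH) = 0.823.
ω_d = 79.8·√(1 − 0.823²) = 45.4 rad/s. t_p = π/ω_d = 0.0692 s.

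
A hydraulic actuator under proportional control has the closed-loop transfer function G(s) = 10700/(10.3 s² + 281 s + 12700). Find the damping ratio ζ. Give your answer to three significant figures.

Dividing through by 10.3: denominator becomes s² + 27.28 s + 1233.
So ω_n = √1233 = 35.1 rad/s and ζ = 27.28/(2·35.1) = 0.388.

ζ ≈ 0.388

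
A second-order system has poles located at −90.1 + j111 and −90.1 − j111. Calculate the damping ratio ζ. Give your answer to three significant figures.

With σ = 90.1, ω_d = 111: ω_n = √(σ²+ω_d²) = 143 rad/s, ζ = σ/ω_n = 0.630.

ζ ≈ 0.630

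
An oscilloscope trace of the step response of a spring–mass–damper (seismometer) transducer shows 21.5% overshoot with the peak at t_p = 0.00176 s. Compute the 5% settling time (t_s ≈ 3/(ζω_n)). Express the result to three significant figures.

t_s ≈ 0.00344 s

The overshoot fixes ζ = −ln(OS)/√(π²+ln²(OS)) = 0.439.
t_p = π/ω_d ⇒ ω_d = 1780 rad/s; then ω_n = ω_d/√(1−ζ²) = 1990 rad/s.
t_s ≈ 3/(ζω_n) = 3/(0.439·1990) = 0.00344 s.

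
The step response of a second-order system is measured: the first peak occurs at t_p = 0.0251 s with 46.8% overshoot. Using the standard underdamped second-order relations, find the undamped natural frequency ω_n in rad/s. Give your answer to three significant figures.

From the overshoot, ζ = −ln(OS)/√(π²+ln²(OS)) = 0.235.
From t_p = π/ω_d, ω_d = π/0.0251 = 125 rad/s, so ω_n = ω_d/√(1−ζ²) = 129 rad/s.

ω_n ≈ 129 rad/s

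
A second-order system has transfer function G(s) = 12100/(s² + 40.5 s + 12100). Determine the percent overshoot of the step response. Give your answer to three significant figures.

Matching coefficients with s² + 2ζω_n s + ω_n² gives ω_n² = 12100 ⇒ ω_n = 110 rad/s, and ζ = 40.5/(2ω_n) = 0.184.
%OS = 100 e^{−πζ/√(1−ζ²)} with ζ = 0.184 gives 55.5%.

%OS ≈ 55.5%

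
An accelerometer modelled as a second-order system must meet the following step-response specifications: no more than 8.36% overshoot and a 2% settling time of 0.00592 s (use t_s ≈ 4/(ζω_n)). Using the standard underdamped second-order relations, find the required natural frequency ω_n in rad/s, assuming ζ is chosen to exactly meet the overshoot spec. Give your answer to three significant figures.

From %OS = 100·exp(−πζ/√(1−ζ²)), invert to get ζ = −ln(OS)/√(π² + ln²(OS)) with OS = 0.0836.
−ln 0.0836 = 2.482, so ζ = 2.482/√(π² + 6.159) = 0.620.
Then ω_n = 4/(ζ t_s) = 4/(0.620 × 0.00592) = 1090 rad/s.

ω_n ≈ 1090 rad/s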